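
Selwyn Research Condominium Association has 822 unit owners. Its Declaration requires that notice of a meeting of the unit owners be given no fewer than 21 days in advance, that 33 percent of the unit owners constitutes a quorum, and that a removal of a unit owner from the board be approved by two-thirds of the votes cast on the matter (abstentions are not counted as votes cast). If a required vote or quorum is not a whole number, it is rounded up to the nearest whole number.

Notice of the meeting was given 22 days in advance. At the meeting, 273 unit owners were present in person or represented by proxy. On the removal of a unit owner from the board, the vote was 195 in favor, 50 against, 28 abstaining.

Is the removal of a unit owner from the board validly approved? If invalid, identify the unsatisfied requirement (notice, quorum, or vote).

Notice: 22 days given; 21 required. Satisfied.
Quorum: 33% of 822 = 271.26, rounded up to 272; 273 present. Satisfied.
Vote: requires two-thirds of the votes cast (273 − 28 abstaining = 245); 2/3 of 245 = 163.33, rounded up to 164, so 164 needed; 195 in favor. Satisfied.

Valid — all requirements satisfied.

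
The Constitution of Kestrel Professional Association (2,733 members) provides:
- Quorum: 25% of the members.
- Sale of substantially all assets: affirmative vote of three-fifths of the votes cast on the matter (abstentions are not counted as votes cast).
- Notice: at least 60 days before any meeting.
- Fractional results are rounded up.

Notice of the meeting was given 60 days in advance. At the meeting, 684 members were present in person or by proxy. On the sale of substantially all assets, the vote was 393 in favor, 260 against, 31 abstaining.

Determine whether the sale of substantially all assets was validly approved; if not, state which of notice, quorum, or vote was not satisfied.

Valid — all requirements satisfied.

Notice: 60 days given; 60 required. Satisfied.
Quorum: 25% of 2,733 = 683.25, rounded up to 684; 684 present. Satisfied.
Vote: requires three-fifths of the votes cast (684 − 31 abstaining = 653); 3/5 of 653 = 391.80, rounded up to 392, so 392 needed; 393 in favor. Satisfied.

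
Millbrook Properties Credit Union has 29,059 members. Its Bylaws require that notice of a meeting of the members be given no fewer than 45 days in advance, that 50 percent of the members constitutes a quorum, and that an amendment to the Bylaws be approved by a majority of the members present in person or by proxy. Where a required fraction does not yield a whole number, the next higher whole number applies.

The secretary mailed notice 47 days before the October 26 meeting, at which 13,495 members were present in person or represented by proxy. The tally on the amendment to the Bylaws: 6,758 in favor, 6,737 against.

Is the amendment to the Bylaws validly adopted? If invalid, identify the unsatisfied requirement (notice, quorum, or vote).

Invalid — quorum requirement not satisfied.

Notice: 47 days given; 45 required. Satisfied.
Quorum: 50% of 29,059 = 14,529.50, rounded up to 14,530; 13,495 present. Not satisfied.
Vote: requires a majority of those present (13,495); a majority of 13495 is 6748, so 6,748 needed; 6,758 in favor. Satisfied.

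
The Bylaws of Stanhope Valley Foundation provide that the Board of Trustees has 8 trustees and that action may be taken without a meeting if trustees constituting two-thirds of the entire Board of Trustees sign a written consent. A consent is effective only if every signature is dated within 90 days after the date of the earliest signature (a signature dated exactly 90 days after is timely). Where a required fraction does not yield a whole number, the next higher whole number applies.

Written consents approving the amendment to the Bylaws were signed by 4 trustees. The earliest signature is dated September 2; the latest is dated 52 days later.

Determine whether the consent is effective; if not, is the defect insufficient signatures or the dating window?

Signatures required: two-thirds of 8 — 2/3 of 8 = 5.33, rounded up to 6, so 6 needed; 4 signed. Insufficient.
Dating window: the latest signature is 52 days after the earliest; the limit is 90 days. Within the window.

Not effective — insufficient signatures.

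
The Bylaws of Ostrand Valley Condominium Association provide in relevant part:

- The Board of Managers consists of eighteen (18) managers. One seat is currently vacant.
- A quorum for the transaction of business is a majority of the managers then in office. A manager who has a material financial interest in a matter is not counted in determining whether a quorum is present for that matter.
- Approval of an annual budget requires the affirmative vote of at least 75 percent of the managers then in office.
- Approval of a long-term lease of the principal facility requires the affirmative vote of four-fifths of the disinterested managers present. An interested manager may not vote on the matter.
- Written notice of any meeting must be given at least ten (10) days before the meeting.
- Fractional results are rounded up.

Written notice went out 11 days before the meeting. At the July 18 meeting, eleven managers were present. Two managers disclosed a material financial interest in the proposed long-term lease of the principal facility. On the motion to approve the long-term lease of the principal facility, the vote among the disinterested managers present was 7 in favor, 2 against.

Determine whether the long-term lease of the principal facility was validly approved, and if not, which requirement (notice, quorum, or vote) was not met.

Invalid — vote requirement not satisfied.

Notice: 11 days given; 10 required (11 ≥ 10). Satisfied.
Quorum: 11 present, but the 2 interested managers do not count, leaving 9. Quorum is 9. Satisfied.
Vote: the long-term lease of the principal facility requires four-fifths of the disinterested managers present (11 − 2 = 9). 4/5 of 9 = 7.20, rounded up to 8, so 8 affirmative votes are needed; 7 voted in favor. Not satisfied.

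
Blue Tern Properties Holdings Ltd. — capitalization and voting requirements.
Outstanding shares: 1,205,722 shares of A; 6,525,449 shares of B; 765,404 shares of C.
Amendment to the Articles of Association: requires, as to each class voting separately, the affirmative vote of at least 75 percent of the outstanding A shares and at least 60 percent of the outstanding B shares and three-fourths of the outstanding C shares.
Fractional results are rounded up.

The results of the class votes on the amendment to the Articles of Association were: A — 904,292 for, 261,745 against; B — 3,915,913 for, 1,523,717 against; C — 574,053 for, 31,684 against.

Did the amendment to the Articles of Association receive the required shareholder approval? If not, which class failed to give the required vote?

A: 3/4 of 1205722 = 904291.50, rounded up to 904292; 904,292 required, 904,292 in favor — approved.
B: 3/5 of 6525449 = 3915269.40, rounded up to 3915270; 3,915,270 required, 3,915,913 in favor — approved.
C: 3/4 of 765404 = 574053; 574,053 required, 574,053 in favor — approved.

Approved — every class gave the required vote.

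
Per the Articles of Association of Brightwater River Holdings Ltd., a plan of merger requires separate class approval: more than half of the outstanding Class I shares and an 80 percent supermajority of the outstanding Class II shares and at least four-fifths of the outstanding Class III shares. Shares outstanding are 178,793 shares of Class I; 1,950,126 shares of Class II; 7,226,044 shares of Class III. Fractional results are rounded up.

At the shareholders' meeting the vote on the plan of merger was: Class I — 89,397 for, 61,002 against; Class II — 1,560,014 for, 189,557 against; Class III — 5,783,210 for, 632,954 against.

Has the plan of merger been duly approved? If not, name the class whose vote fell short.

Not approved — the Class II shares did not give the required vote.

Class I: a majority of 178793 is 89397; 89,397 required, 89,397 in favor — approved.
Class II: 4/5 of 1950126 = 1560100.80, rounded up to 1560101; 1,560,101 required, 1,560,014 in favor — not approved.
Class III: 4/5 of 7226044 = 5780835.20, rounded up to 5780836; 5,780,836 required, 5,783,210 in favor — approved.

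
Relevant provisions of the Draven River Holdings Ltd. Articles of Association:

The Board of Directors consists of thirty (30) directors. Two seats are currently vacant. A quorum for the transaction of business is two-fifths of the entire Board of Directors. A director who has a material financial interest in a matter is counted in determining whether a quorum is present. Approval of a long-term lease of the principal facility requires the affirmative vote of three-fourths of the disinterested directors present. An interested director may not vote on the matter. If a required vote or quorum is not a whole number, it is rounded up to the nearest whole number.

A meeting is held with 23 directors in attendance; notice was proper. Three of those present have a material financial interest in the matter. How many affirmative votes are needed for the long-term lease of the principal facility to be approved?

15

The long-term lease of the principal facility requires three-fourths of the disinterested directors present (23 − 3 = 20).
3/4 of 20 = 15.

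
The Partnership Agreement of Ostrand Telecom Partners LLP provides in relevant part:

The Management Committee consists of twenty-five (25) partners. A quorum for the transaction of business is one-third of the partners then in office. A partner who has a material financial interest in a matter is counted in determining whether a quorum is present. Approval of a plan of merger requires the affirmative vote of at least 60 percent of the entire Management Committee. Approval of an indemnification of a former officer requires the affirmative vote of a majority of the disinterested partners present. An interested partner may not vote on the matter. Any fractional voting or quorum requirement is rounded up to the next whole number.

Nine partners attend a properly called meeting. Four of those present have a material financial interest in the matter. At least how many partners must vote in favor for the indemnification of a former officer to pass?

The indemnification of a former officer requires a majority of the disinterested partners present (9 − 4 = 5).
A majority of 5 is 3.

3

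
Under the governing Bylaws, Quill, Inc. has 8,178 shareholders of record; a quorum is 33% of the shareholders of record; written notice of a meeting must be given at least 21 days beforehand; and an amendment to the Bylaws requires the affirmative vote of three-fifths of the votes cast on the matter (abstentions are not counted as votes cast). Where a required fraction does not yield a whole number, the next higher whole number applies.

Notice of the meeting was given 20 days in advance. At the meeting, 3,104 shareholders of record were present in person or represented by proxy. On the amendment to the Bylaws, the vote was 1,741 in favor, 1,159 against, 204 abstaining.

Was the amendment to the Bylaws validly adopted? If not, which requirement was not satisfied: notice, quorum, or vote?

Invalid — notice requirement not satisfied.

Notice: 20 days given; 21 required. Not satisfied.
Quorum: 33% of 8,178 = 2,698.74, rounded up to 2,699; 3,104 present. Satisfied.
Vote: requires three-fifths of the votes cast (3,104 − 204 abstaining = 2,900); 3/5 of 2900 = 1740, so 1,740 needed; 1,741 in favor. Satisfied.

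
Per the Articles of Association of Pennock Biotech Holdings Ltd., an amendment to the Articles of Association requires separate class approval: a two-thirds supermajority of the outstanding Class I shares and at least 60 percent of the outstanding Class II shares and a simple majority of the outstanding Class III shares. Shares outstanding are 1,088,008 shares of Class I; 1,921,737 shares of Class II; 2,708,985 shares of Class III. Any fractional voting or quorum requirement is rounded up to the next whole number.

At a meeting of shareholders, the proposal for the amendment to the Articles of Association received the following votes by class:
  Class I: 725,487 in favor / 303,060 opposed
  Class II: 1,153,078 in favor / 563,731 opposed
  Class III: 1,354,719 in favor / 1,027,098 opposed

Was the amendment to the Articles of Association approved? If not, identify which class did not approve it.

Approved — every class gave the required vote.

Class I: 2/3 of 1088008 = 725338.67, rounded up to 725339; 725,339 required, 725,487 in favor — approved.
Class II: 3/5 of 1921737 = 1153042.20, rounded up to 1153043; 1,153,043 required, 1,153,078 in favor — approved.
Class III: a majority of 2708985 is 1354493; 1,354,493 required, 1,354,719 in favor — approved.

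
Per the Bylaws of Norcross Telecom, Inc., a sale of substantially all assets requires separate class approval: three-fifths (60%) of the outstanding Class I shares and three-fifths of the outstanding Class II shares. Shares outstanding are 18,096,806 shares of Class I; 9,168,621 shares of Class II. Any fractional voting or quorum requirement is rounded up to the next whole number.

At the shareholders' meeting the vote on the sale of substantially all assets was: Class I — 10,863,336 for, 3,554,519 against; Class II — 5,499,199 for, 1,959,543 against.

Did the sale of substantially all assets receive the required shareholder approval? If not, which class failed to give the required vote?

Class I: 3/5 of 18096806 = 10858083.60, rounded up to 10858084; 10,858,084 required, 10,863,336 in favor — approved.
Class II: 3/5 of 9168621 = 5501172.60, rounded up to 5501173; 5,501,173 required, 5,499,199 in favor — not approved.

Not approved — the Class II shares did not give the required vote.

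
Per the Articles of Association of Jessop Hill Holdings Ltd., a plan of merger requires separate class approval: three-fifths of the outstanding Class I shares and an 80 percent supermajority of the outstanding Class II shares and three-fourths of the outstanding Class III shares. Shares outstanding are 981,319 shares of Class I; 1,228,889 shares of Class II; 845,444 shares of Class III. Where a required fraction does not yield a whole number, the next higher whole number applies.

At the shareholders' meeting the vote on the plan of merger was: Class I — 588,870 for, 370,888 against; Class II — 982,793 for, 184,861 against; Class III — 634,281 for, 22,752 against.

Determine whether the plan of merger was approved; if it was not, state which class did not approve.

Class I: 3/5 of 981319 = 588791.40, rounded up to 588792; 588,792 required, 588,870 in favor — approved.
Class II: 4/5 of 1228889 = 983111.20, rounded up to 983112; 983,112 required, 982,793 in favor — not approved.
Class III: 3/4 of 845444 = 634083; 634,083 required, 634,281 in favor — approved.

Not approved — the Class II shares did not give the required vote.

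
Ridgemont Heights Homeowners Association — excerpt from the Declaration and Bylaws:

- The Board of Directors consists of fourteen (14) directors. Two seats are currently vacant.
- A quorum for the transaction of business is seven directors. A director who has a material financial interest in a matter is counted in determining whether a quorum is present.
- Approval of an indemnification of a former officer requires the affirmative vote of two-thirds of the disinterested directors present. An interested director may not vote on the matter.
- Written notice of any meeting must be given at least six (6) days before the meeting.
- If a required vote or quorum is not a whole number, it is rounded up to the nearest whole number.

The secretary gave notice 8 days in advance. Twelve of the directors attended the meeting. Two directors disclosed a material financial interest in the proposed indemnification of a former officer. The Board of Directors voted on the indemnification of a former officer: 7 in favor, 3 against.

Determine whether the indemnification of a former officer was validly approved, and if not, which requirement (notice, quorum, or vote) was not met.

Valid — all requirements satisfied.

Notice: 8 days given; 6 required (8 ≥ 6). Satisfied.
Quorum: 12 present (interested directors count toward quorum); quorum is 7. Satisfied.
Vote: the indemnification of a former officer requires two-thirds of the disinterested directors present (12 − 2 = 10). 2/3 of 10 = 6.67, rounded up to 7, so 7 affirmative votes are needed; 7 voted in favor. Satisfied.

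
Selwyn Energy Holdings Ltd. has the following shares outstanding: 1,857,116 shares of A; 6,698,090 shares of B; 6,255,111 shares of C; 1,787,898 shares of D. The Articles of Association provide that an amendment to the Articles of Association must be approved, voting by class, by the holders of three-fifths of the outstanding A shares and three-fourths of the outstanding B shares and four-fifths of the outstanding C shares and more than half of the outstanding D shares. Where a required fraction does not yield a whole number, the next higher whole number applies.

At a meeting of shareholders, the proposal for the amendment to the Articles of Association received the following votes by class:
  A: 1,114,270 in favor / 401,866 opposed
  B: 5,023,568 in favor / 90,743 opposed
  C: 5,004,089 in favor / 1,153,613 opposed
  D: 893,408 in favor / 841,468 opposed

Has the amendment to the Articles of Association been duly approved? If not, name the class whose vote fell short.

A: 3/5 of 1857116 = 1114269.60, rounded up to 1114270; 1,114,270 required, 1,114,270 in favor — approved.
B: 3/4 of 6698090 = 5023567.50, rounded up to 5023568; 5,023,568 required, 5,023,568 in favor — approved.
C: 4/5 of 6255111 = 5004088.80, rounded up to 5004089; 5,004,089 required, 5,004,089 in favor — approved.
D: a majority of 1787898 is 893950; 893,950 required, 893,408 in favor — not approved.

Not approved — the D shares did not give the required vote.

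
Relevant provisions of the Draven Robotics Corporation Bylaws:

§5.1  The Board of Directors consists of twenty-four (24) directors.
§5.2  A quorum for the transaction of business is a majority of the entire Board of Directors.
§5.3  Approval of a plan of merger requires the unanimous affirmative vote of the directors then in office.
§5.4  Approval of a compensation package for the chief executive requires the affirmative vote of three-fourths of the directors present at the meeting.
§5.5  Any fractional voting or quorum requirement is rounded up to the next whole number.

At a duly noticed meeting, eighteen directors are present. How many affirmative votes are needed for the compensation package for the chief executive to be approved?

The compensation package for the chief executive requires three-fourths of the directors present (18).
3/4 of 18 = 13.50, rounded up to 14.

14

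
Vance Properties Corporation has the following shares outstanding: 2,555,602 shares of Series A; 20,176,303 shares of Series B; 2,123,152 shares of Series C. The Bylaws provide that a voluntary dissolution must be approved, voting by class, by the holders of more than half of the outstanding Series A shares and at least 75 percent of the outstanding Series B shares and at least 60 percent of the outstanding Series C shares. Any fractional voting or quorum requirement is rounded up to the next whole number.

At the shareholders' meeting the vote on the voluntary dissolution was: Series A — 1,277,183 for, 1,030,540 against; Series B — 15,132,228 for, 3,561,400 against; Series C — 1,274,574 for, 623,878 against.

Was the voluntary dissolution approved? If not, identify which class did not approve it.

Series A: a majority of 2555602 is 1277802; 1,277,802 required, 1,277,183 in favor — not approved.
Series B: 3/4 of 20176303 = 15132227.25, rounded up to 15132228; 15,132,228 required, 15,132,228 in favor — approved.
Series C: 3/5 of 2123152 = 1273891.20, rounded up to 1273892; 1,273,892 required, 1,274,574 in favor — approved.

Not approved — the Series A shares did not give the required vote.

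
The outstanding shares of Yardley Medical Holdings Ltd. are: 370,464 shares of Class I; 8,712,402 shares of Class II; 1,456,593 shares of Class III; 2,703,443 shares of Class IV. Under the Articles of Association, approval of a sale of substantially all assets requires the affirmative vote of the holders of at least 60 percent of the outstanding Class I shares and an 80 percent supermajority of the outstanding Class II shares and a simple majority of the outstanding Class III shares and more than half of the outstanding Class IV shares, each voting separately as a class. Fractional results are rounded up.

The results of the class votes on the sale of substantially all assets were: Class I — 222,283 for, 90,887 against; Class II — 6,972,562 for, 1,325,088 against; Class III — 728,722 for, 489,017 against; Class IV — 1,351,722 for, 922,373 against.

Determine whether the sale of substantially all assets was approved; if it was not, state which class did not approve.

Approved — every class gave the required vote.

Class I: 3/5 of 370464 = 222278.40, rounded up to 222279; 222,279 required, 222,283 in favor — approved.
Class II: 4/5 of 8712402 = 6969921.60, rounded up to 6969922; 6,969,922 required, 6,972,562 in favor — approved.
Class III: a majority of 1456593 is 728297; 728,297 required, 728,722 in favor — approved.
Class IV: a majority of 2703443 is 1351722; 1,351,722 required, 1,351,722 in favor — approved.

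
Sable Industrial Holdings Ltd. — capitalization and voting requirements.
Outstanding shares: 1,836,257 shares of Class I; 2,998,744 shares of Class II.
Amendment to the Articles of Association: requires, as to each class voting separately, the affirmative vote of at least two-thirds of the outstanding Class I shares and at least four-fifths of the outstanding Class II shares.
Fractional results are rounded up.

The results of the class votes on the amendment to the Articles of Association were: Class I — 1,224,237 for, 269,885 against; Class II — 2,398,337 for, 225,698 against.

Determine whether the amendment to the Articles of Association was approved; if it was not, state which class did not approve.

Not approved — the Class II shares did not give the required vote.

Class I: 2/3 of 1836257 = 1224171.33, rounded up to 1224172; 1,224,172 required, 1,224,237 in favor — approved.
Class II: 4/5 of 2998744 = 2398995.20, rounded up to 2398996; 2,398,996 required, 2,398,337 in favor — not approved.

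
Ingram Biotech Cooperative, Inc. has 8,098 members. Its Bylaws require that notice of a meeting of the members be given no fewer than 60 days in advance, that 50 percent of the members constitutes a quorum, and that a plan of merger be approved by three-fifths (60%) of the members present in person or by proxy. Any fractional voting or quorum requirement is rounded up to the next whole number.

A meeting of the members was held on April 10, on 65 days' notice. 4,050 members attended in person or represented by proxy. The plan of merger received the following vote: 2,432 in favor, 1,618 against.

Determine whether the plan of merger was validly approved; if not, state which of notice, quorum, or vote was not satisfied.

Valid — all requirements satisfied.

Notice: 65 days given; 60 required. Satisfied.
Quorum: 50% of 8,098 = 4,049; 4,050 present. Satisfied.
Vote: requires three-fifths of those present (4,050); 3/5 of 4050 = 2430, so 2,430 needed; 2,432 in favor. Satisfied.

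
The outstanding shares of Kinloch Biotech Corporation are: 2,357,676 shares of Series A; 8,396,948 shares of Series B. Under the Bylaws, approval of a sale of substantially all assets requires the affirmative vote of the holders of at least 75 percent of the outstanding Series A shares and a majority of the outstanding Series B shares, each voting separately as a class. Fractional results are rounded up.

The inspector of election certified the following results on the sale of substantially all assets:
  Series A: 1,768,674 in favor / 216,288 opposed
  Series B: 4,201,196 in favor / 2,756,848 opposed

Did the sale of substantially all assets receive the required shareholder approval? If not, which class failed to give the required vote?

Series A: 3/4 of 2357676 = 1768257; 1,768,257 required, 1,768,674 in favor — approved.
Series B: a majority of 8396948 is 4198475; 4,198,475 required, 4,201,196 in favor — approved.

Approved — every class gave the required vote.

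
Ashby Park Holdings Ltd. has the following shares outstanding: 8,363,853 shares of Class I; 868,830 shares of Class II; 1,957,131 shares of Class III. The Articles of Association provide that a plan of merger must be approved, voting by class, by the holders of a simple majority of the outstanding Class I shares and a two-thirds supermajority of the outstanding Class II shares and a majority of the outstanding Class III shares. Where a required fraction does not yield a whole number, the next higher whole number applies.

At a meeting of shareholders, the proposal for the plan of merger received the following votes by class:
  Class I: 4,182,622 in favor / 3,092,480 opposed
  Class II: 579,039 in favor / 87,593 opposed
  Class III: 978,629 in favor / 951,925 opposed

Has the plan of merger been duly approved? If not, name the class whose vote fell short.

Class I: a majority of 8363853 is 4181927; 4,181,927 required, 4,182,622 in favor — approved.
Class II: 2/3 of 868830 = 579220; 579,220 required, 579,039 in favor — not approved.
Class III: a majority of 1957131 is 978566; 978,566 required, 978,629 in favor — approved.

Not approved — the Class II shares did not give the required vote.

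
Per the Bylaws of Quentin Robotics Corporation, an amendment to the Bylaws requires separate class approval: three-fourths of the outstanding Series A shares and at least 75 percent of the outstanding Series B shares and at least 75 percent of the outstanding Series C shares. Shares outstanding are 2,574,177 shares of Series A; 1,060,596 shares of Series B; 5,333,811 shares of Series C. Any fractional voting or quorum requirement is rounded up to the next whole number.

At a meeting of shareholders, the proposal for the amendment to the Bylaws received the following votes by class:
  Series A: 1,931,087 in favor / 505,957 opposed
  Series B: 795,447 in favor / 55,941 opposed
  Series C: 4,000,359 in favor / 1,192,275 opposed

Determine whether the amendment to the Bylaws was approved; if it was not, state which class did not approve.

Approved — every class gave the required vote.

Series A: 3/4 of 2574177 = 1930632.75, rounded up to 1930633; 1,930,633 required, 1,931,087 in favor — approved.
Series B: 3/4 of 1060596 = 795447; 795,447 required, 795,447 in favor — approved.
Series C: 3/4 of 5333811 = 4000358.25, rounded up to 4000359; 4,000,359 required, 4,000,359 in favor — approved.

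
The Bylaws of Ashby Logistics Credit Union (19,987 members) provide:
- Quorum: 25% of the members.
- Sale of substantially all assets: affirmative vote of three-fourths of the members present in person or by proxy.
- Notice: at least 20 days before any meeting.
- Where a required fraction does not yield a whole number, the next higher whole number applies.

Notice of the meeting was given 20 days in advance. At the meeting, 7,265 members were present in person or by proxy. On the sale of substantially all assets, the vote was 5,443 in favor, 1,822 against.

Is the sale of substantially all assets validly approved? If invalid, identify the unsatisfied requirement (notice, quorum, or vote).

Notice: 20 days given; 20 required. Satisfied.
Quorum: 25% of 19,987 = 4,996.75, rounded up to 4,997; 7,265 present. Satisfied.
Vote: requires three-fourths of those present (7,265); 3/4 of 7265 = 5448.75, rounded up to 5449, so 5,449 needed; 5,443 in favor. Not satisfied.

Invalid — vote requirement not satisfied.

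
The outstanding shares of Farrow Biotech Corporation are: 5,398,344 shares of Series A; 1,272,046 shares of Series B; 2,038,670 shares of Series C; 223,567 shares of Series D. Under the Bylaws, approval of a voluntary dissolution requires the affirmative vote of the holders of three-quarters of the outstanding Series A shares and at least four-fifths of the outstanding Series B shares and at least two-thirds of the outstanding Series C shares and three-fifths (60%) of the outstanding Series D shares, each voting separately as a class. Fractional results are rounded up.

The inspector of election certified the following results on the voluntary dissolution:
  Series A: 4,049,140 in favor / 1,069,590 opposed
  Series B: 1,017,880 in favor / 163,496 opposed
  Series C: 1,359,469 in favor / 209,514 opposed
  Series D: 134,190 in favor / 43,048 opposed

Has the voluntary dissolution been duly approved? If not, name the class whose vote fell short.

Approved — every class gave the required vote.

Series A: 3/4 of 5398344 = 4048758; 4,048,758 required, 4,049,140 in favor — approved.
Series B: 4/5 of 1272046 = 1017636.80, rounded up to 1017637; 1,017,637 required, 1,017,880 in favor — approved.
Series C: 2/3 of 2038670 = 1359113.33, rounded up to 1359114; 1,359,114 required, 1,359,469 in favor — approved.
Series D: 3/5 of 223567 = 134140.20, rounded up to 134141; 134,141 required, 134,190 in favor — approved.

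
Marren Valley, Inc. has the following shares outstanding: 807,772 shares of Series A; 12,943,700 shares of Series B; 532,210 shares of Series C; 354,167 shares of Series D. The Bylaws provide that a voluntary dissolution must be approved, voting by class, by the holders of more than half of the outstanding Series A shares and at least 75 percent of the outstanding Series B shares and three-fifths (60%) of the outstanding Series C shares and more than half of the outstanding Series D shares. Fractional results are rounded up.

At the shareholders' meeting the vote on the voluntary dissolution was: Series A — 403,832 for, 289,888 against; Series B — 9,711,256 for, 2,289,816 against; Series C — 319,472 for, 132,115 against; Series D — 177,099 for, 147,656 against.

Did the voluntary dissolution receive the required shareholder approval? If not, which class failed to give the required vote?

Not approved — the Series A shares did not give the required vote.

Series A: a majority of 807772 is 403887; 403,887 required, 403,832 in favor — not approved.
Series B: 3/4 of 12943700 = 9707775; 9,707,775 required, 9,711,256 in favor — approved.
Series C: 3/5 of 532210 = 319326; 319,326 required, 319,472 in favor — approved.
Series D: a majority of 354167 is 177084; 177,084 required, 177,099 in favor — approved.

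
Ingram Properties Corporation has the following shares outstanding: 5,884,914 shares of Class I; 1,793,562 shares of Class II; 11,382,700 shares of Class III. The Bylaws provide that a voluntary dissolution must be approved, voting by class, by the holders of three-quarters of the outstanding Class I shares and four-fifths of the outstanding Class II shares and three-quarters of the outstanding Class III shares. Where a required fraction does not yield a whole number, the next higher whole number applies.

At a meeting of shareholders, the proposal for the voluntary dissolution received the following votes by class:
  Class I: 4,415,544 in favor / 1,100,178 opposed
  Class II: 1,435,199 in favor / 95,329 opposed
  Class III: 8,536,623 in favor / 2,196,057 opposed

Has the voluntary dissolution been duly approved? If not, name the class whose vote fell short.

Class I: 3/4 of 5884914 = 4413685.50, rounded up to 4413686; 4,413,686 required, 4,415,544 in favor — approved.
Class II: 4/5 of 1793562 = 1434849.60, rounded up to 1434850; 1,434,850 required, 1,435,199 in favor — approved.
Class III: 3/4 of 11382700 = 8537025; 8,537,025 required, 8,536,623 in favor — not approved.

Not approved — the Class III shares did not give the required vote.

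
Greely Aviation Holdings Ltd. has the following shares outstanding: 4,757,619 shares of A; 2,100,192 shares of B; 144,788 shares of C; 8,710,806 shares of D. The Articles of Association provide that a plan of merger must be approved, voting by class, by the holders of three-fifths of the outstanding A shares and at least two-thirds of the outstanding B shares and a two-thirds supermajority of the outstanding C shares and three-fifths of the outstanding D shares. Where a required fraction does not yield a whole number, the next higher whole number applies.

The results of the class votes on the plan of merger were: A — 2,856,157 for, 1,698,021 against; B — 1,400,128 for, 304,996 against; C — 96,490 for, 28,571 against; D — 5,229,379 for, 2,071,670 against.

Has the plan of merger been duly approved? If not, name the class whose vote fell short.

Not approved — the C shares did not give the required vote.

A: 3/5 of 4757619 = 2854571.40, rounded up to 2854572; 2,854,572 required, 2,856,157 in favor — approved.
B: 2/3 of 2100192 = 1400128; 1,400,128 required, 1,400,128 in favor — approved.
C: 2/3 of 144788 = 96525.33, rounded up to 96526; 96,526 required, 96,490 in favor — not approved.
D: 3/5 of 8710806 = 5226483.60, rounded up to 5226484; 5,226,484 required, 5,229,379 in favor — approved.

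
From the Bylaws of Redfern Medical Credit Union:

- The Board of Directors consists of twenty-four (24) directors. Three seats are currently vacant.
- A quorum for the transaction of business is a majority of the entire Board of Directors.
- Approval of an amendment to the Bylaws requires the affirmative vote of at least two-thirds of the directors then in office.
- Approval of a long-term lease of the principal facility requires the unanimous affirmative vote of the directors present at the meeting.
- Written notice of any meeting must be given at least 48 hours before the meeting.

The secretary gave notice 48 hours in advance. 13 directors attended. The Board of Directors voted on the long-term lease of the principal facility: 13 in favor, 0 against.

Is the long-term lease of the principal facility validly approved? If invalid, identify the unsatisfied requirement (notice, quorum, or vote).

Valid — all requirements satisfied.

Notice: 48 hours given; 48 required (48 ≥ 48). Satisfied.
Quorum: 13 present; quorum is 13. Satisfied.
Vote: the long-term lease of the principal facility requires the unanimous vote of the directors present (13). Unanimous means all 13, so 13 affirmative votes are needed; 13 voted in favor. Satisfied.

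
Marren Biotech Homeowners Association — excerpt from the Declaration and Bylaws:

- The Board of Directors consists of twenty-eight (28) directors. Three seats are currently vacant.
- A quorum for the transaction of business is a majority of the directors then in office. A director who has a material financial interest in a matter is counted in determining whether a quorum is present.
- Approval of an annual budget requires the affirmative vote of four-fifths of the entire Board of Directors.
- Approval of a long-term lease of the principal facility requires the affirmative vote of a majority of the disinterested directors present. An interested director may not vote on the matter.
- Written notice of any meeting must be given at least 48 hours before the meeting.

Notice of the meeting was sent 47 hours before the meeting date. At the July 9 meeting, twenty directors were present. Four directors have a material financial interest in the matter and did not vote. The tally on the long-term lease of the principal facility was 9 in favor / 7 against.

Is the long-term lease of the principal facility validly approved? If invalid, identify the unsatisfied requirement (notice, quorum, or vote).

Invalid — notice requirement not satisfied.

Notice: 47 hours given; 48 required (47 < 48). Not satisfied.
Quorum: 20 present (interested directors count toward quorum); quorum is 13. Satisfied.
Vote: the long-term lease of the principal facility requires a majority of the disinterested directors present (20 − 4 = 16). A majority of 16 is 9, so 9 affirmative votes are needed; 9 voted in favor. Satisfied.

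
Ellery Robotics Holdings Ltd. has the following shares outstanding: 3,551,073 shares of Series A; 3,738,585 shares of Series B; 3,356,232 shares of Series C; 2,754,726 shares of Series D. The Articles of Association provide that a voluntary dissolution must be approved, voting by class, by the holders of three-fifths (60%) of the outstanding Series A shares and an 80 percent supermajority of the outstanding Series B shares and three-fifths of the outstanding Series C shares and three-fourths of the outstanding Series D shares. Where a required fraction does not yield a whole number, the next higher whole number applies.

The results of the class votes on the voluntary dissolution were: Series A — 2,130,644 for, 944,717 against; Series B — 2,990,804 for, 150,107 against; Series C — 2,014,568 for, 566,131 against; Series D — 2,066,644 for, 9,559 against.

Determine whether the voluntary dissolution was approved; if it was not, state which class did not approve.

Not approved — the Series B shares did not give the required vote.

Series A: 3/5 of 3551073 = 2130643.80, rounded up to 2130644; 2,130,644 required, 2,130,644 in favor — approved.
Series B: 4/5 of 3738585 = 2990868; 2,990,868 required, 2,990,804 in favor — not approved.
Series C: 3/5 of 3356232 = 2013739.20, rounded up to 2013740; 2,013,740 required, 2,014,568 in favor — approved.
Series D: 3/4 of 2754726 = 2066044.50, rounded up to 2066045; 2,066,045 required, 2,066,644 in favor — approved.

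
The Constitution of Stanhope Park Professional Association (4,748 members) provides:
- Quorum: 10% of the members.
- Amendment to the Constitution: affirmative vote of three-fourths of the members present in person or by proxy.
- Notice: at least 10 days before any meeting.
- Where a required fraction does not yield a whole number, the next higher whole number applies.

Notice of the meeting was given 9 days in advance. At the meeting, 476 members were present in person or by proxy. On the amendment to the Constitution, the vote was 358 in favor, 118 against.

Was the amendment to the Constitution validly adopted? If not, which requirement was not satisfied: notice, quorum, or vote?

Notice: 9 days given; 10 required. Not satisfied.
Quorum: 10% of 4,748 = 474.80, rounded up to 475; 476 present. Satisfied.
Vote: requires three-fourths of those present (476); 3/4 of 476 = 357, so 357 needed; 358 in favor. Satisfied.

Invalid — notice requirement not satisfied.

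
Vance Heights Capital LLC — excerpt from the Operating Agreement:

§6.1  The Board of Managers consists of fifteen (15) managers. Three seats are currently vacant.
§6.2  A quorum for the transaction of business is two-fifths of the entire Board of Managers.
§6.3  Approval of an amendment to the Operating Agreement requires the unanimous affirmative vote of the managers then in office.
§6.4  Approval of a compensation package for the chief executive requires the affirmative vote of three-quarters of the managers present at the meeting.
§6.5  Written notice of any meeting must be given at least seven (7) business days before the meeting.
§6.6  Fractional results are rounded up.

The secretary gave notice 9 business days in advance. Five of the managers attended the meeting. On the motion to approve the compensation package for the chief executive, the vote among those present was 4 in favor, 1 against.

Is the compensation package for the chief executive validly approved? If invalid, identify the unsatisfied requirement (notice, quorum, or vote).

Notice: 9 business days given; 7 required (9 ≥ 7). Satisfied.
Quorum: 5 present; quorum is 6. Not satisfied.
Vote: the compensation package for the chief executive requires three-fourths of the managers present (5). 3/4 of 5 = 3.75, rounded up to 4, so 4 affirmative votes are needed; 4 voted in favor. Satisfied. (Moot — without a quorum no business can be validly transacted.)

Invalid — quorum requirement not satisfied.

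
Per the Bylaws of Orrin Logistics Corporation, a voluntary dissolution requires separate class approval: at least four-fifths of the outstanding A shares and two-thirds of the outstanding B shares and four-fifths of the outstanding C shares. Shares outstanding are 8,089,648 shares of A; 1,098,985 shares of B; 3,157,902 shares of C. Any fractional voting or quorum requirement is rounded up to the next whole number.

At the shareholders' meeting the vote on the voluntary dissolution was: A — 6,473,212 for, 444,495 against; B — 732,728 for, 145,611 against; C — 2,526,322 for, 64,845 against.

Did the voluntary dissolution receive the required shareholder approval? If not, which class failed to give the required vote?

Approved — every class gave the required vote.

A: 4/5 of 8089648 = 6471718.40, rounded up to 6471719; 6,471,719 required, 6,473,212 in favor — approved.
B: 2/3 of 1098985 = 732656.67, rounded up to 732657; 732,657 required, 732,728 in favor — approved.
C: 4/5 of 3157902 = 2526321.60, rounded up to 2526322; 2,526,322 required, 2,526,322 in favor — approved.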